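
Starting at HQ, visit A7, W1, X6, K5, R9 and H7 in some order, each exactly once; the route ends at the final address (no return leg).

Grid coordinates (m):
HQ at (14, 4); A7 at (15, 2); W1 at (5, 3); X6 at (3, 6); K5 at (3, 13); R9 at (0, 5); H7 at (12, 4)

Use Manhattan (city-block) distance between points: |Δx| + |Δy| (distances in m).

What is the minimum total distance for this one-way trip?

Shortest open route: 34 m.

There are 6! = 720 possible orderings.
HQ - A7 - W1 - X6 - K5 - R9 - H7: 3+11+5+7+11+13 = 50
HQ - A7 - W1 - X6 - K5 - H7 - R9: 3+11+5+7+18+13 = 57
HQ - A7 - W1 - X6 - R9 - K5 - H7: 3+11+5+4+11+18 = 52
HQ - A7 - W1 - X6 - R9 - H7 - K5: 3+11+5+4+13+18 = 54
HQ - A7 - W1 - X6 - H7 - K5 - R9: 3+11+5+11+18+11 = 59
HQ - A7 - W1 - X6 - H7 - R9 - K5: 3+11+5+11+13+11 = 54
HQ - A7 - W1 - K5 - X6 - R9 - H7: 3+11+12+7+4+13 = 50
HQ - A7 - W1 - K5 - X6 - H7 - R9: 3+11+12+7+11+13 = 57
… (712 more)
HQ - A7 - H7 - W1 - R9 - X6 - K5: 3+5+8+7+4+7 = 34  ← best
The minimum is 34.
One shortest path: HQ → A7 → H7 → W1 → R9 → X6 → K5.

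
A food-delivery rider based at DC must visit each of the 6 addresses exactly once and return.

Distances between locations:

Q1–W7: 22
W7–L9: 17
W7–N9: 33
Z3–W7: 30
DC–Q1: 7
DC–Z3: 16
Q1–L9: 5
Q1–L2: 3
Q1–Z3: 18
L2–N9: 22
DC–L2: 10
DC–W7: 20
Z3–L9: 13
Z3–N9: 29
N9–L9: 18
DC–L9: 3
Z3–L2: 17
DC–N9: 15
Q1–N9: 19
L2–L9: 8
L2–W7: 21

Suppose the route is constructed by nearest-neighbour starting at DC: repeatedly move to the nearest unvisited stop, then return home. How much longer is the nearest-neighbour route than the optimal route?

6 longer than the optimal tour.

From DC: L9=3, Q1=7, L2=10, N9=15, Z3=16, W7=20 → choose L9 (3).
From L9: Q1=5, L2=8, Z3=13, W7=17, N9=18 → choose Q1 (5).
From Q1: L2=3, Z3=18, N9=19, W7=22 → choose L2 (3).
From L2: Z3=17, W7=21, N9=22 → choose Z3 (17).
From Z3: N9=29, W7=30 → choose N9 (29).
From N9: W7=33 → choose W7 (33).
NN route DC → L9 → Q1 → L2 → Z3 → N9 → W7 → DC costs 110.
Optimal: DC → Z3 → L9 → W7 → L2 → Q1 → N9 → DC costs 104 (by enumerating all 360 distinct tours).
Excess = 110 − 104 = 6.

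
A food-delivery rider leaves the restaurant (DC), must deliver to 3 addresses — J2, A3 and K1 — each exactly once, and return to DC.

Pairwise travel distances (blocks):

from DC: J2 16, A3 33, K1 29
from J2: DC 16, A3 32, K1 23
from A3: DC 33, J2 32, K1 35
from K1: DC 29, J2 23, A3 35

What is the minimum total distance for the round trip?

DC-J2-A3-K1-DC: 16+32+35+29 = 112
DC-J2-K1-A3-DC: 16+23+35+33 = 107
DC-A3-J2-K1-DC: 33+32+23+29 = 117
The minimum is 107.
One optimal route: DC → J2 → K1 → A3 → DC (or its reverse).

107 blocks — the shortest possible round trip.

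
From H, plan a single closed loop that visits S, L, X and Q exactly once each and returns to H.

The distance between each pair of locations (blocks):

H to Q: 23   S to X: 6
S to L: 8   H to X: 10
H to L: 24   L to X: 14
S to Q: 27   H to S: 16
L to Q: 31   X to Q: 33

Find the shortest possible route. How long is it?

There are 12 distinct closed tours to check (reversals are equivalent).
H-S-L-X-Q-H: 16+8+14+33+23 = 94
H-S-L-Q-X-H: 16+8+31+33+10 = 98
H-S-X-L-Q-H: 16+6+14+31+23 = 90
H-S-X-Q-L-H: 16+6+33+31+24 = 110
H-S-Q-L-X-H: 16+27+31+14+10 = 98
H-S-Q-X-L-H: 16+27+33+14+24 = 114
H-L-S-X-Q-H: 24+8+6+33+23 = 94
H-L-S-Q-X-H: 24+8+27+33+10 = 102
H-L-X-S-Q-H: 24+14+6+27+23 = 94
H-L-Q-S-X-H: 24+31+27+6+10 = 98
H-X-S-L-Q-H: 10+6+8+31+23 = 78
H-X-L-S-Q-H: 10+14+8+27+23 = 82
The minimum is 78.
One optimal route: H → X → S → L → Q → H (or its reverse).

Minimum total distance: 78 blocks.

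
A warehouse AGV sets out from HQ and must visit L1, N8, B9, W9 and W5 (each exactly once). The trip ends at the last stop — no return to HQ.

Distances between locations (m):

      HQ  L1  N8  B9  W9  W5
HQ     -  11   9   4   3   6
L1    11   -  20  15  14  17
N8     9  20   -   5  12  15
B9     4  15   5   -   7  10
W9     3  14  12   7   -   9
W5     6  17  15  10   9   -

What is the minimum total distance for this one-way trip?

There are 5! = 120 possible orderings.
HQ→L1→N8→B9→W9→W5: 11+20+5+7+9 = 52
HQ→L1→N8→B9→W5→W9: 11+20+5+10+9 = 55
HQ→L1→N8→W9→B9→W5: 11+20+12+7+10 = 60
HQ→L1→N8→W9→W5→B9: 11+20+12+9+10 = 62
HQ→L1→N8→W5→B9→W9: 11+20+15+10+7 = 63
HQ→L1→N8→W5→W9→B9: 11+20+15+9+7 = 62
HQ→L1→B9→N8→W9→W5: 11+15+5+12+9 = 52
HQ→L1→B9→N8→W5→W9: 11+15+5+15+9 = 55
HQ→L1→B9→W9→N8→W5: 11+15+7+12+15 = 60
HQ→L1→B9→W9→W5→N8: 11+15+7+9+15 = 57
HQ→L1→B9→W5→N8→W9: 11+15+10+15+12 = 63
HQ→L1→B9→W5→W9→N8: 11+15+10+9+12 = 57
HQ→L1→W9→N8→B9→W5: 11+14+12+5+10 = 52
HQ→L1→W9→N8→W5→B9: 11+14+12+15+10 = 62
… (106 more)
HQ→N8→B9→W9→W5→L1: 9+5+7+9+17 = 47  ← best
The minimum is 47.
One shortest path: HQ → N8 → B9 → W9 → W5 → L1.

Shortest open route: 47 m.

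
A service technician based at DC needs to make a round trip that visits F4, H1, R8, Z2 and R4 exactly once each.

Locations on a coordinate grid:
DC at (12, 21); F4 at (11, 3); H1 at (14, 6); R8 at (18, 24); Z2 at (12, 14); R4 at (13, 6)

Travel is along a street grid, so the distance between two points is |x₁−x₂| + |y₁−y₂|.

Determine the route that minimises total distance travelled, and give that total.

With 5 stops there are 5!/2 = 60 distinct round trips (a route and its reverse cost the same).
DC - F4 - H1 - R8 - Z2 - R4 - DC: 19+6+22+16+9+16 = 88
DC - F4 - H1 - R8 - R4 - Z2 - DC: 19+6+22+23+9+7 = 86
DC - F4 - H1 - Z2 - R8 - R4 - DC: 19+6+10+16+23+16 = 90
DC - F4 - H1 - Z2 - R4 - R8 - DC: 19+6+10+9+23+9 = 76
DC - F4 - H1 - R4 - R8 - Z2 - DC: 19+6+1+23+16+7 = 72
DC - F4 - H1 - R4 - Z2 - R8 - DC: 19+6+1+9+16+9 = 60
DC - F4 - R8 - H1 - Z2 - R4 - DC: 19+28+22+10+9+16 = 104
DC - F4 - R8 - H1 - R4 - Z2 - DC: 19+28+22+1+9+7 = 86
DC - F4 - R8 - Z2 - H1 - R4 - DC: 19+28+16+10+1+16 = 90
DC - F4 - R8 - Z2 - R4 - H1 - DC: 19+28+16+9+1+17 = 90
DC - F4 - R8 - R4 - H1 - Z2 - DC: 19+28+23+1+10+7 = 88
DC - F4 - R8 - R4 - Z2 - H1 - DC: 19+28+23+9+10+17 = 106
DC - F4 - Z2 - H1 - R8 - R4 - DC: 19+12+10+22+23+16 = 102
DC - F4 - Z2 - H1 - R4 - R8 - DC: 19+12+10+1+23+9 = 74
… (46 more)
DC - R8 - H1 - R4 - F4 - Z2 - DC: 9+22+1+5+12+7 = 56  ← best
The minimum is 56.
One optimal route: DC → R8 → H1 → R4 → F4 → Z2 → DC (or its reverse).

Minimum total distance: 56.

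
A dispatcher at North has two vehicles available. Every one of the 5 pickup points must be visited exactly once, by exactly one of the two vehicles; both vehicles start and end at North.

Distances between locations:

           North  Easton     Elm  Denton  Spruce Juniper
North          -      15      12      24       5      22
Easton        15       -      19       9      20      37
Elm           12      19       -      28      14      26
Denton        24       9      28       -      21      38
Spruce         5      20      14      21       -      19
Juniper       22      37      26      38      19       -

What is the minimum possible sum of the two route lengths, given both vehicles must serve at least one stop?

Minimum combined distance: 110.

Try each way of splitting the stops between the two vehicles (each non-empty) and, for each split, find the best tour for each vehicle:
  {Easton} + {Elm, Denton, Spruce, Juniper}: 30 + 102 = 132
  {Elm} + {Easton, Denton, Spruce, Juniper}: 24 + 86 = 110
  {Easton, Elm} + {Denton, Spruce, Juniper}: 46 + 86 = 132
  {Denton} + {Easton, Elm, Spruce, Juniper}: 48 + 84 = 132
  {Easton, Denton} + {Elm, Spruce, Juniper}: 48 + 62 = 110
  {Elm, Denton} + {Easton, Spruce, Juniper}: 64 + 76 = 140
  … (15 splits in total)
Best: vehicle 1 North → Elm → North = 24; vehicle 2 North → Easton → Denton → Spruce → Juniper → North = 86; combined 110.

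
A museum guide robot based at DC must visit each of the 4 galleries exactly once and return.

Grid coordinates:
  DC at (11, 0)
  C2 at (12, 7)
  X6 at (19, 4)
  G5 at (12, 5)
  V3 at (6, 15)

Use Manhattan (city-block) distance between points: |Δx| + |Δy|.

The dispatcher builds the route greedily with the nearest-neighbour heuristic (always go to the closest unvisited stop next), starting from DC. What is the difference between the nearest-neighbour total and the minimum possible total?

Excess over optimum: 6.

DC: G5=6, C2=8, X6=12, V3=20 ⇒ G5
G5: C2=2, X6=8, V3=16 ⇒ C2
C2: X6=10, V3=14 ⇒ X6
X6: V3=24 ⇒ V3
NN route DC → G5 → C2 → X6 → V3 → DC costs 62.
Optimal: DC → X6 → G5 → C2 → V3 → DC costs 56 (by enumerating all 12 distinct tours).
Excess = 62 − 56 = 6.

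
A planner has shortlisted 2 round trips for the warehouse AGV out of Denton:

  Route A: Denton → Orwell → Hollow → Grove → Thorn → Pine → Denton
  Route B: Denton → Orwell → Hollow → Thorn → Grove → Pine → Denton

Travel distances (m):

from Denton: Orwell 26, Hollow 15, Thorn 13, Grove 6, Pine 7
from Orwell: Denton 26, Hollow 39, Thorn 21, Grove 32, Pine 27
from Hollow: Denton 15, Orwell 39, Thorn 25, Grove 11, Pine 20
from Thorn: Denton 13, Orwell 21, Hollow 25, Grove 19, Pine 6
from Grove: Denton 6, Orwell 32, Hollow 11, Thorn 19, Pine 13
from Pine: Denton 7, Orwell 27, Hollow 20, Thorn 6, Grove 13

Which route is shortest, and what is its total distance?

Shortest is Route A, total 108 m.

Route A: 26 + 39 + 11 + 19 + 6 + 7 = 108
Route B: 26 + 39 + 25 + 19 + 13 + 7 = 129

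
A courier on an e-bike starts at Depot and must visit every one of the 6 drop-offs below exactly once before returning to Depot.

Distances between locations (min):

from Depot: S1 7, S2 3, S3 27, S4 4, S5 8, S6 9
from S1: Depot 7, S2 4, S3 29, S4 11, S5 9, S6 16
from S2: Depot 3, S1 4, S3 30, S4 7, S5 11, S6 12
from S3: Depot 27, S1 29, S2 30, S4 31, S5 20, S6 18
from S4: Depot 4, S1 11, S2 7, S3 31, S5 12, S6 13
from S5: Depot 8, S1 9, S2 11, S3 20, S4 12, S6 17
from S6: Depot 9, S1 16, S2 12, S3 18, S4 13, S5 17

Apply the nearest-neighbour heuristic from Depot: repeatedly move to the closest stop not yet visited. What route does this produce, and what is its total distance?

From Depot: distances to unvisited — S2=3, S4=4, S1=7, S5=8, S6=9, S3=27. Nearest is S2 (3).
From S2: distances to unvisited — S1=4, S4=7, S5=11, S6=12, S3=30. Nearest is S1 (4).
From S1: distances to unvisited — S5=9, S4=11, S6=16, S3=29. Nearest is S5 (9).
From S5: distances to unvisited — S4=12, S6=17, S3=20. Nearest is S4 (12).
From S4: distances to unvisited — S6=13, S3=31. Nearest is S6 (13).
From S6: distances to unvisited — S3=18. Nearest is S3 (18).
Return S3→Depot: 27.
Total = 3 + 4 + 9 + 12 + 13 + 18 + 27 = 86.

Total distance 86 min via the nearest-neighbour route Depot → S2 → S1 → S5 → S4 → S6 → S3 → Depot.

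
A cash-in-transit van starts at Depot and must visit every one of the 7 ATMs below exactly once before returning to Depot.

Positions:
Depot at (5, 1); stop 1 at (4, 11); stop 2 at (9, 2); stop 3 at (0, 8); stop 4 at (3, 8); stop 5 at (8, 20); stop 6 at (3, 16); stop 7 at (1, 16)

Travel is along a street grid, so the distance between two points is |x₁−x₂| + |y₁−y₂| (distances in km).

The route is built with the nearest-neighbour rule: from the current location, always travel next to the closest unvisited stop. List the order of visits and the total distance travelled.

Nearest-neighbour total = 68 km; route Depot → stop 2 → stop 4 → stop 3 → stop 1 → stop 6 → stop 7 → stop 5 → Depot.

From Depot: distances to unvisited — stop 2=5, stop 4=9, stop 1=11, stop 3=12, stop 6=17, stop 7=19, stop 5=22. Nearest is stop 2 (5).
From stop 2: distances to unvisited — stop 4=12, stop 1=14, stop 3=15, stop 5=19, stop 6=20, stop 7=22. Nearest is stop 4 (12).
From stop 4: distances to unvisited — stop 3=3, stop 1=4, stop 6=8, stop 7=10, stop 5=17. Nearest is stop 3 (3).
From stop 3: distances to unvisited — stop 1=7, stop 7=9, stop 6=11, stop 5=20. Nearest is stop 1 (7).
From stop 1: distances to unvisited — stop 6=6, stop 7=8, stop 5=13. Nearest is stop 6 (6).
From stop 6: distances to unvisited — stop 7=2, stop 5=9. Nearest is stop 7 (2).
From stop 7: distances to unvisited — stop 5=11. Nearest is stop 5 (11).
Return stop 5→Depot: 22.
Total = 5 + 12 + 3 + 7 + 6 + 2 + 11 + 22 = 68.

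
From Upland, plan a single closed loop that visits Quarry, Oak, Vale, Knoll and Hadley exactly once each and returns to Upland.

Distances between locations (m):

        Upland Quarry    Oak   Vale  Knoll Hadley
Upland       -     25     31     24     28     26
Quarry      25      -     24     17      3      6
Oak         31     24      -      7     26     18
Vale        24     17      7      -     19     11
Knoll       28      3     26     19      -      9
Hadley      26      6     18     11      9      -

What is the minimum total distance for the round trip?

86 m — the shortest possible round trip.

With 5 stops there are 5!/2 = 60 distinct round trips (a route and its reverse cost the same).
Upland → Quarry → Oak → Vale → Knoll → Hadley → Upland: 25+24+7+19+9+26 = 110
Upland → Quarry → Oak → Vale → Hadley → Knoll → Upland: 25+24+7+11+9+28 = 104
Upland → Quarry → Oak → Knoll → Vale → Hadley → Upland: 25+24+26+19+11+26 = 131
Upland → Quarry → Oak → Knoll → Hadley → Vale → Upland: 25+24+26+9+11+24 = 119
Upland → Quarry → Oak → Hadley → Vale → Knoll → Upland: 25+24+18+11+19+28 = 125
Upland → Quarry → Oak → Hadley → Knoll → Vale → Upland: 25+24+18+9+19+24 = 119
Upland → Quarry → Vale → Oak → Knoll → Hadley → Upland: 25+17+7+26+9+26 = 110
Upland → Quarry → Vale → Oak → Hadley → Knoll → Upland: 25+17+7+18+9+28 = 104
Upland → Quarry → Vale → Knoll → Oak → Hadley → Upland: 25+17+19+26+18+26 = 131
Upland → Quarry → Vale → Knoll → Hadley → Oak → Upland: 25+17+19+9+18+31 = 119
Upland → Quarry → Vale → Hadley → Oak → Knoll → Upland: 25+17+11+18+26+28 = 125
Upland → Quarry → Vale → Hadley → Knoll → Oak → Upland: 25+17+11+9+26+31 = 119
Upland → Quarry → Knoll → Oak → Vale → Hadley → Upland: 25+3+26+7+11+26 = 98
Upland → Quarry → Knoll → Oak → Hadley → Vale → Upland: 25+3+26+18+11+24 = 107
… (46 more)
Upland → Quarry → Knoll → Hadley → Oak → Vale → Upland: 25+3+9+18+7+24 = 86  ← best
The minimum is 86.
One optimal route: Upland → Quarry → Knoll → Hadley → Oak → Vale → Upland (or its reverse).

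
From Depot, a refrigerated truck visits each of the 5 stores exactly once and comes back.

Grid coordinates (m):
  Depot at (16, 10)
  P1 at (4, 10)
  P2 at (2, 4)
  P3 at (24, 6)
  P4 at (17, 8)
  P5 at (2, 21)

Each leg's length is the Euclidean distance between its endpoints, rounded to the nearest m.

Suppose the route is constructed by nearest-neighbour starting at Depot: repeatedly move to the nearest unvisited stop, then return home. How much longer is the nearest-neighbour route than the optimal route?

The nearest-neighbour route is 4 m longer than optimal.

Depot: P4=2, P3=9, P1=12, P2=15, P5=18 ⇒ P4
P4: P3=7, P1=13, P2=16, P5=20 ⇒ P3
P3: P1=20, P2=22, P5=27 ⇒ P1
P1: P2=6, P5=11 ⇒ P2
P2: P5=17 ⇒ P5
NN route Depot → P4 → P3 → P1 → P2 → P5 → Depot costs 70.
Optimal: Depot → P4 → P3 → P2 → P1 → P5 → Depot costs 66 (by enumerating all 60 distinct tours).
Excess = 70 − 66 = 4.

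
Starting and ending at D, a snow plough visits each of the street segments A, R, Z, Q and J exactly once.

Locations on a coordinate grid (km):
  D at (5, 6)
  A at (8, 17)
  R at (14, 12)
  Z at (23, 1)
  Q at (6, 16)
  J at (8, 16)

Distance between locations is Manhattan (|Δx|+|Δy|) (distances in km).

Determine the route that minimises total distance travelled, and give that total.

Minimum total distance: 68 km.

D - A - R - Z - Q - J - D: 14+11+20+32+2+13 = 92
D - A - R - Z - J - Q - D: 14+11+20+30+2+11 = 88
D - A - R - Q - Z - J - D: 14+11+12+32+30+13 = 112
D - A - R - Q - J - Z - D: 14+11+12+2+30+23 = 92
D - A - R - J - Z - Q - D: 14+11+10+30+32+11 = 108
D - A - R - J - Q - Z - D: 14+11+10+2+32+23 = 92
D - A - Z - R - Q - J - D: 14+31+20+12+2+13 = 92
D - A - Z - R - J - Q - D: 14+31+20+10+2+11 = 88
D - A - Z - Q - R - J - D: 14+31+32+12+10+13 = 112
D - A - Z - Q - J - R - D: 14+31+32+2+10+15 = 104
D - A - Z - J - R - Q - D: 14+31+30+10+12+11 = 108
D - A - Z - J - Q - R - D: 14+31+30+2+12+15 = 104
D - A - Q - R - Z - J - D: 14+3+12+20+30+13 = 92
D - A - Q - R - J - Z - D: 14+3+12+10+30+23 = 92
… (46 more)
D - Z - R - A - J - Q - D: 23+20+11+1+2+11 = 68  ← best
The minimum is 68.
One optimal route: D → Z → R → A → J → Q → D (or its reverse).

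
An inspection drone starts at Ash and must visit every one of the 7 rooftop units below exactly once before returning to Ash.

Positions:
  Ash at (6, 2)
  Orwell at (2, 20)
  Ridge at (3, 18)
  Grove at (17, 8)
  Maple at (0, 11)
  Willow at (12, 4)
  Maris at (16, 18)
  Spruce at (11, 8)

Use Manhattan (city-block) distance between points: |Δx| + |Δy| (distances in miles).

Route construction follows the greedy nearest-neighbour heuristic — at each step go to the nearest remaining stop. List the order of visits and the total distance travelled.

72 miles along Ash → Willow → Spruce → Grove → Maris → Ridge → Orwell → Maple → Ash.

At Ash the remaining stops are Willow 8, Spruce 11, Maple 15, Grove 17, Ridge 19, Orwell 22, Maris 26; go to Willow.
At Willow the remaining stops are Spruce 5, Grove 9, Maris 18, Maple 19, Ridge 23, Orwell 26; go to Spruce.
At Spruce the remaining stops are Grove 6, Maple 14, Maris 15, Ridge 18, Orwell 21; go to Grove.
At Grove the remaining stops are Maris 11, Maple 20, Ridge 24, Orwell 27; go to Maris.
At Maris the remaining stops are Ridge 13, Orwell 16, Maple 23; go to Ridge.
At Ridge the remaining stops are Orwell 3, Maple 10; go to Orwell.
At Orwell the remaining stops are Maple 11; go to Maple.
Return Maple→Ash: 15.
Total = 8 + 5 + 6 + 11 + 13 + 3 + 11 + 15 = 72.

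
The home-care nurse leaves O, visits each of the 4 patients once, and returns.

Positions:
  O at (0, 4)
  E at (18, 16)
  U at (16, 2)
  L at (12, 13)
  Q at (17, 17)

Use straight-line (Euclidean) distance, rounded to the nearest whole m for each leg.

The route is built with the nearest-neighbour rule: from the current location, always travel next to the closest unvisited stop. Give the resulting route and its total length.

From O: distances to unvisited — L=15, U=16, Q=21, E=22. Nearest is L (15).
From L: distances to unvisited — Q=6, E=7, U=12. Nearest is Q (6).
From Q: distances to unvisited — E=1, U=15. Nearest is E (1).
From E: distances to unvisited — U=14. Nearest is U (14).
Return U→O: 16.
Total = 15 + 6 + 1 + 14 + 16 = 52.

Nearest-neighbour total = 52 m; route O → L → Q → E → U → O.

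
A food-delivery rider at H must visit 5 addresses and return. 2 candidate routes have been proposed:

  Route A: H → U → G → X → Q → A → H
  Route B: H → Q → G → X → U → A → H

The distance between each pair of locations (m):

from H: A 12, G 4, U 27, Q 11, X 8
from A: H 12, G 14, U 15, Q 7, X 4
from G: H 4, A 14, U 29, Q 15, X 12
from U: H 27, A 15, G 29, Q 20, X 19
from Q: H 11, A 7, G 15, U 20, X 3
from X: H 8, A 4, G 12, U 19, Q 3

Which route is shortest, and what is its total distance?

Route A: 27 + 29 + 12 + 3 + 7 + 12 = 90
Route B: 11 + 15 + 12 + 19 + 15 + 12 = 84

Shortest is Route B, total 84 m.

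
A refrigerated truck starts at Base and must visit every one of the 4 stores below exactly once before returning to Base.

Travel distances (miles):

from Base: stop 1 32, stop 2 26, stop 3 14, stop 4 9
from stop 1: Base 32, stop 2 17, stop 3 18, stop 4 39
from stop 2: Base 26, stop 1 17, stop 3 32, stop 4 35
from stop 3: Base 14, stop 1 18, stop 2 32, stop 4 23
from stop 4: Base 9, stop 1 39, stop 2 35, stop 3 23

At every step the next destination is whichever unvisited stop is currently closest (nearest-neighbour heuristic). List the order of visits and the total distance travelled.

93 miles along Base → stop 4 → stop 3 → stop 1 → stop 2 → Base.

Base → [stop 4:9 / stop 3:14 / stop 2:26 / stop 1:32] → stop 4 (9)
stop 4 → [stop 3:23 / stop 2:35 / stop 1:39] → stop 3 (23)
stop 3 → [stop 1:18 / stop 2:32] → stop 1 (18)
stop 1 → [stop 2:17] → stop 2 (17)
Return stop 2→Base: 26.
Total = 9 + 23 + 18 + 17 + 26 = 93.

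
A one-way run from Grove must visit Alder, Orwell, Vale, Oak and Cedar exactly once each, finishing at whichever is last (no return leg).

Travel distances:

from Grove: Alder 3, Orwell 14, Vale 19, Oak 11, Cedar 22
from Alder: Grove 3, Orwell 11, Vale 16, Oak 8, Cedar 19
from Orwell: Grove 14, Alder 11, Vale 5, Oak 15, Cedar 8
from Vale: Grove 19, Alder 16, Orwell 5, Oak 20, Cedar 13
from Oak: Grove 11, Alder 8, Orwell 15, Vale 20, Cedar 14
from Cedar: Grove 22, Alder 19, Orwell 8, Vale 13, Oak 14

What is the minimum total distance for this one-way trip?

Shortest open route: 38.

There are 5! = 120 possible orderings.
Grove → Alder → Orwell → Vale → Oak → Cedar: 3+11+5+20+14 = 53
Grove → Alder → Orwell → Vale → Cedar → Oak: 3+11+5+13+14 = 46
Grove → Alder → Orwell → Oak → Vale → Cedar: 3+11+15+20+13 = 62
Grove → Alder → Orwell → Oak → Cedar → Vale: 3+11+15+14+13 = 56
Grove → Alder → Orwell → Cedar → Vale → Oak: 3+11+8+13+20 = 55
Grove → Alder → Orwell → Cedar → Oak → Vale: 3+11+8+14+20 = 56
Grove → Alder → Vale → Orwell → Oak → Cedar: 3+16+5+15+14 = 53
Grove → Alder → Vale → Orwell → Cedar → Oak: 3+16+5+8+14 = 46
Grove → Alder → Vale → Oak → Orwell → Cedar: 3+16+20+15+8 = 62
Grove → Alder → Vale → Oak → Cedar → Orwell: 3+16+20+14+8 = 61
Grove → Alder → Vale → Cedar → Orwell → Oak: 3+16+13+8+15 = 55
Grove → Alder → Vale → Cedar → Oak → Orwell: 3+16+13+14+15 = 61
Grove → Alder → Oak → Orwell → Vale → Cedar: 3+8+15+5+13 = 44
Grove → Alder → Oak → Orwell → Cedar → Vale: 3+8+15+8+13 = 47
… (106 more)
Grove → Alder → Oak → Cedar → Orwell → Vale: 3+8+14+8+5 = 38  ← best
The minimum is 38.
One shortest path: Grove → Alder → Oak → Cedar → Orwell → Vale.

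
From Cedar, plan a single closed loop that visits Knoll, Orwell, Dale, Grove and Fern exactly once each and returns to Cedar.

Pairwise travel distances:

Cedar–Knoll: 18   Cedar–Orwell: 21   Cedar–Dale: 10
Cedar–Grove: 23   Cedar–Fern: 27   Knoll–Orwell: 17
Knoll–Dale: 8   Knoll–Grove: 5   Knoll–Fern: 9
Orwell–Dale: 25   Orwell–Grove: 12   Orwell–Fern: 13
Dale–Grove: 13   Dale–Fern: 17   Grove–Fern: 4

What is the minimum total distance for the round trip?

There are 60 distinct closed tours to check (reversals are equivalent).
Cedar→Knoll→Orwell→Dale→Grove→Fern→Cedar: 18+17+25+13+4+27 = 104
Cedar→Knoll→Orwell→Dale→Fern→Grove→Cedar: 18+17+25+17+4+23 = 104
Cedar→Knoll→Orwell→Grove→Dale→Fern→Cedar: 18+17+12+13+17+27 = 104
Cedar→Knoll→Orwell→Grove→Fern→Dale→Cedar: 18+17+12+4+17+10 = 78
Cedar→Knoll→Orwell→Fern→Dale→Grove→Cedar: 18+17+13+17+13+23 = 101
Cedar→Knoll→Orwell→Fern→Grove→Dale→Cedar: 18+17+13+4+13+10 = 75
Cedar→Knoll→Dale→Orwell→Grove→Fern→Cedar: 18+8+25+12+4+27 = 94
Cedar→Knoll→Dale→Orwell→Fern→Grove→Cedar: 18+8+25+13+4+23 = 91
Cedar→Knoll→Dale→Grove→Orwell→Fern→Cedar: 18+8+13+12+13+27 = 91
Cedar→Knoll→Dale→Grove→Fern→Orwell→Cedar: 18+8+13+4+13+21 = 77
Cedar→Knoll→Dale→Fern→Orwell→Grove→Cedar: 18+8+17+13+12+23 = 91
Cedar→Knoll→Dale→Fern→Grove→Orwell→Cedar: 18+8+17+4+12+21 = 80
Cedar→Knoll→Grove→Orwell→Dale→Fern→Cedar: 18+5+12+25+17+27 = 104
Cedar→Knoll→Grove→Orwell→Fern→Dale→Cedar: 18+5+12+13+17+10 = 75
… (46 more)
Cedar→Orwell→Fern→Grove→Knoll→Dale→Cedar: 21+13+4+5+8+10 = 61  ← best
The minimum is 61.
One optimal route: Cedar → Orwell → Fern → Grove → Knoll → Dale → Cedar (or its reverse).

Minimum total distance: 61.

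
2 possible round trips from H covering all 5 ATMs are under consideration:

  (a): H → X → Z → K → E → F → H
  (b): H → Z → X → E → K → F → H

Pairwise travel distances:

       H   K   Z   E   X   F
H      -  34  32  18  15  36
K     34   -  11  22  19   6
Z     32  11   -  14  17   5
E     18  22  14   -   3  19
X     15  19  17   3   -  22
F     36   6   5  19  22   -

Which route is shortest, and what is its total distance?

116 — (b) is the shortest.

(a): 15 + 17 + 11 + 22 + 19 + 36 = 120
(b): 32 + 17 + 3 + 22 + 6 + 36 = 116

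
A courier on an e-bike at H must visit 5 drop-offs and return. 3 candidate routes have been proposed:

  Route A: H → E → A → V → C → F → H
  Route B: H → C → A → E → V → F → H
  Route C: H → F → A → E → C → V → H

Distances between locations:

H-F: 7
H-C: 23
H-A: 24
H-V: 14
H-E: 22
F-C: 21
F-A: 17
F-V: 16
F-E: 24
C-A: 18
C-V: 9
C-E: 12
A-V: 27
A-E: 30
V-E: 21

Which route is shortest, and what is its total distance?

Route A: 22 + 30 + 27 + 9 + 21 + 7 = 116
Route B: 23 + 18 + 30 + 21 + 16 + 7 = 115
Route C: 7 + 17 + 30 + 12 + 9 + 14 = 89

89 — Route C is the shortest.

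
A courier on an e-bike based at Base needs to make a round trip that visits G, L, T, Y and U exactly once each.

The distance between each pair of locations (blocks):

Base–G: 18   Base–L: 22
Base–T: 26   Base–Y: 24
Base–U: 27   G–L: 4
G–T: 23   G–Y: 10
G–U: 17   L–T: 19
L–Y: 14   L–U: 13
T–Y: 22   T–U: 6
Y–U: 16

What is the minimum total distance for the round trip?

Minimum total distance: 83 blocks.

There are 60 distinct closed tours to check (reversals are equivalent).
Base-G-L-T-Y-U-Base: 18+4+19+22+16+27 = 106
Base-G-L-T-U-Y-Base: 18+4+19+6+16+24 = 87
Base-G-L-Y-T-U-Base: 18+4+14+22+6+27 = 91
Base-G-L-Y-U-T-Base: 18+4+14+16+6+26 = 84
Base-G-L-U-T-Y-Base: 18+4+13+6+22+24 = 87
Base-G-L-U-Y-T-Base: 18+4+13+16+22+26 = 99
Base-G-T-L-Y-U-Base: 18+23+19+14+16+27 = 117
Base-G-T-L-U-Y-Base: 18+23+19+13+16+24 = 113
Base-G-T-Y-L-U-Base: 18+23+22+14+13+27 = 117
Base-G-T-Y-U-L-Base: 18+23+22+16+13+22 = 114
Base-G-T-U-L-Y-Base: 18+23+6+13+14+24 = 98
Base-G-T-U-Y-L-Base: 18+23+6+16+14+22 = 99
Base-G-Y-L-T-U-Base: 18+10+14+19+6+27 = 94
Base-G-Y-L-U-T-Base: 18+10+14+13+6+26 = 87
… (46 more)
Base-T-U-L-G-Y-Base: 26+6+13+4+10+24 = 83  ← best
The minimum is 83.
One optimal route: Base → T → U → L → G → Y → Base (or its reverse).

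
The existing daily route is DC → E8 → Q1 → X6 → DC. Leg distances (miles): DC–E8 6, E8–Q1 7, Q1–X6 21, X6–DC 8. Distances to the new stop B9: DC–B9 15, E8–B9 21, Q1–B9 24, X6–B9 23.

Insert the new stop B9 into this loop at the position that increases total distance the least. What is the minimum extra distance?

+26 miles — insert B9 between Q1 and X6.

Insertion cost between consecutive stops i–j is d(i,B9) + d(B9,j) − d(i,j):
  between DC and E8: 15 + 21 − 6 = 30
  between E8 and Q1: 21 + 24 − 7 = 38
  between Q1 and X6: 24 + 23 − 21 = 26
  between X6 and DC: 23 + 15 − 8 = 30
Cheapest insertion is between Q1 and X6, adding 26.
New total = 42 + 26 = 68.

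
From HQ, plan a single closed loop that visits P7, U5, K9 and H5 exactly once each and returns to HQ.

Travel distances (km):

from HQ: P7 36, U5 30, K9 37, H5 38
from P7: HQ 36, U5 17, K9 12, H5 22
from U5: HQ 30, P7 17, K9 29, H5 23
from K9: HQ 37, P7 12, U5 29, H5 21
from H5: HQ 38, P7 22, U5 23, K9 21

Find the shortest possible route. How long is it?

HQ→P7→U5→K9→H5→HQ: 36+17+29+21+38 = 141
HQ→P7→U5→H5→K9→HQ: 36+17+23+21+37 = 134
HQ→P7→K9→U5→H5→HQ: 36+12+29+23+38 = 138
HQ→P7→K9→H5→U5→HQ: 36+12+21+23+30 = 122
HQ→P7→H5→U5→K9→HQ: 36+22+23+29+37 = 147
HQ→P7→H5→K9→U5→HQ: 36+22+21+29+30 = 138
HQ→U5→P7→K9→H5→HQ: 30+17+12+21+38 = 118
HQ→U5→P7→H5→K9→HQ: 30+17+22+21+37 = 127
HQ→U5→K9→P7→H5→HQ: 30+29+12+22+38 = 131
HQ→U5→H5→P7→K9→HQ: 30+23+22+12+37 = 124
HQ→K9→P7→U5→H5→HQ: 37+12+17+23+38 = 127
HQ→K9→U5→P7→H5→HQ: 37+29+17+22+38 = 143
The minimum is 118.
One optimal route: HQ → U5 → P7 → K9 → H5 → HQ (or its reverse).

118 km — the shortest possible round trip.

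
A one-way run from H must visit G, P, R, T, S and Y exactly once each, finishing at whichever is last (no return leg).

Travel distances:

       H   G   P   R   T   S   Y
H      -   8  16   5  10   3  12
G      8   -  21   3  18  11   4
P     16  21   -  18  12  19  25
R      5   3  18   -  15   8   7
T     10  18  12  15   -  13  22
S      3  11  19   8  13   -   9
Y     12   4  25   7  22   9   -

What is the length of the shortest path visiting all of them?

There are 6! = 720 possible orderings.
H → G → P → R → T → S → Y: 8+21+18+15+13+9 = 84
H → G → P → R → T → Y → S: 8+21+18+15+22+9 = 93
H → G → P → R → S → T → Y: 8+21+18+8+13+22 = 90
H → G → P → R → S → Y → T: 8+21+18+8+9+22 = 86
H → G → P → R → Y → T → S: 8+21+18+7+22+13 = 89
H → G → P → R → Y → S → T: 8+21+18+7+9+13 = 76
H → G → P → T → R → S → Y: 8+21+12+15+8+9 = 73
H → G → P → T → R → Y → S: 8+21+12+15+7+9 = 72
… (712 more)
H → R → G → Y → S → T → P: 5+3+4+9+13+12 = 46  ← best
The minimum is 46.
One shortest path: H → R → G → Y → S → T → P.

46 — the minimum one-way total.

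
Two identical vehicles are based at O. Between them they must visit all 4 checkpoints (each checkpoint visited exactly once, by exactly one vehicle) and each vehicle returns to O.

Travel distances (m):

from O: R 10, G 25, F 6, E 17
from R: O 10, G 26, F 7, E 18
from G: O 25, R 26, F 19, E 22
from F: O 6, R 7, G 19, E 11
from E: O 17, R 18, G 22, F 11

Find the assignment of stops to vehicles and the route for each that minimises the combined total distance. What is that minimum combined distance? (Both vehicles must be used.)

Minimum combined distance: 84 m.

There are 2^3 − 1 = 7 ways to divide the 4 stops into two non-empty groups. For each, the best each vehicle can do is its own shortest tour through its group:
  {R} + {G, F, E}: 20 + 64 = 84
  {G} + {R, F, E}: 50 + 45 = 95
  {R, G} + {F, E}: 61 + 34 = 95
  {F} + {R, G, E}: 12 + 75 = 87
  {R, F} + {G, E}: 23 + 64 = 87
  {G, F} + {R, E}: 50 + 45 = 95
  … (7 splits in total)
Best: vehicle 1 O → R → O = 20; vehicle 2 O → G → E → F → O = 64; combined 84.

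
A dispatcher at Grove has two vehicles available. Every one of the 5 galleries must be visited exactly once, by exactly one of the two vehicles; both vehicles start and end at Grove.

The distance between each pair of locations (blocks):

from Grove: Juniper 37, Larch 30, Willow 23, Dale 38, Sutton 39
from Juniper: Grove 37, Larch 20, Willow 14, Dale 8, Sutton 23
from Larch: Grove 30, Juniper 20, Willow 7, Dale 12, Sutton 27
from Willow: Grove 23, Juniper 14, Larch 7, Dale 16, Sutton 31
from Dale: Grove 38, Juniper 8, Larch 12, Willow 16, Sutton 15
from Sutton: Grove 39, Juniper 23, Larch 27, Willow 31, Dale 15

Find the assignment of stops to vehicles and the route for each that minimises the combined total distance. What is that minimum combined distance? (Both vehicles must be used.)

Try each way of splitting the stops between the two vehicles (each non-empty) and, for each split, find the best tour for each vehicle:
  {Juniper} + {Larch, Willow, Dale, Sutton}: 74 + 96 = 170
  {Larch} + {Juniper, Willow, Dale, Sutton}: 60 + 99 = 159
  {Juniper, Larch} + {Willow, Dale, Sutton}: 87 + 93 = 180
  {Willow} + {Juniper, Larch, Dale, Sutton}: 46 + 112 = 158
  {Juniper, Willow} + {Larch, Dale, Sutton}: 74 + 96 = 170
  {Larch, Willow} + {Juniper, Dale, Sutton}: 60 + 99 = 159
  … (15 splits in total)
Best: vehicle 1 Grove → Willow → Grove = 46; vehicle 2 Grove → Larch → Juniper → Dale → Sutton → Grove = 112; combined 158.

Minimum combined distance: 158 blocks.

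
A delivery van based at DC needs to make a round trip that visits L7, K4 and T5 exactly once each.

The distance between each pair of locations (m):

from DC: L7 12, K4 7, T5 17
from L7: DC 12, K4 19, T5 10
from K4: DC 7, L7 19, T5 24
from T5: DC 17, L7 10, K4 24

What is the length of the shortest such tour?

53 m — the shortest possible round trip.

DC-L7-K4-T5-DC: 12+19+24+17 = 72
DC-L7-T5-K4-DC: 12+10+24+7 = 53
DC-K4-L7-T5-DC: 7+19+10+17 = 53
The minimum is 53.
One optimal route: DC → L7 → T5 → K4 → DC (or its reverse).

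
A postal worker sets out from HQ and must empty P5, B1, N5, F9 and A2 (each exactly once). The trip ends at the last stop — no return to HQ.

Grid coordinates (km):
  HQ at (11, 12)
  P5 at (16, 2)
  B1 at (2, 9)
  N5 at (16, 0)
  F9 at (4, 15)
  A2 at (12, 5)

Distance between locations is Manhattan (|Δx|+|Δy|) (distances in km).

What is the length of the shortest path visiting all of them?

Shortest open route: 41 km.

There are 5! = 120 possible orderings.
HQ - P5 - B1 - N5 - F9 - A2: 15+21+23+27+18 = 104
HQ - P5 - B1 - N5 - A2 - F9: 15+21+23+9+18 = 86
HQ - P5 - B1 - F9 - N5 - A2: 15+21+8+27+9 = 80
HQ - P5 - B1 - F9 - A2 - N5: 15+21+8+18+9 = 71
HQ - P5 - B1 - A2 - N5 - F9: 15+21+14+9+27 = 86
HQ - P5 - B1 - A2 - F9 - N5: 15+21+14+18+27 = 95
HQ - P5 - N5 - B1 - F9 - A2: 15+2+23+8+18 = 66
HQ - P5 - N5 - B1 - A2 - F9: 15+2+23+14+18 = 72
HQ - P5 - N5 - F9 - B1 - A2: 15+2+27+8+14 = 66
HQ - P5 - N5 - F9 - A2 - B1: 15+2+27+18+14 = 76
HQ - P5 - N5 - A2 - B1 - F9: 15+2+9+14+8 = 48
HQ - P5 - N5 - A2 - F9 - B1: 15+2+9+18+8 = 52
HQ - P5 - F9 - B1 - N5 - A2: 15+25+8+23+9 = 80
HQ - P5 - F9 - B1 - A2 - N5: 15+25+8+14+9 = 71
… (106 more)
HQ - F9 - B1 - A2 - P5 - N5: 10+8+14+7+2 = 41  ← best
The minimum is 41.
One shortest path: HQ → F9 → B1 → A2 → P5 → N5.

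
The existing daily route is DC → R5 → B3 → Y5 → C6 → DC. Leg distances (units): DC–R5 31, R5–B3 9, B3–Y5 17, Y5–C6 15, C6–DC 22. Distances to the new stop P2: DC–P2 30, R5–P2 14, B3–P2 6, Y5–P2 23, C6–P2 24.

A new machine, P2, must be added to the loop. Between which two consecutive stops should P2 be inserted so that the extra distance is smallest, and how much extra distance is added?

Minimum extra distance: 11, inserting P2 between R5 and B3.

Insertion cost between consecutive stops i–j is d(i,P2) + d(P2,j) − d(i,j):
  between DC and R5: 30 + 14 − 31 = 13
  between R5 and B3: 14 + 6 − 9 = 11
  between B3 and Y5: 6 + 23 − 17 = 12
  between Y5 and C6: 23 + 24 − 15 = 32
  between C6 and DC: 24 + 30 − 22 = 32
Cheapest insertion is between R5 and B3, adding 11.
New total = 94 + 11 = 105.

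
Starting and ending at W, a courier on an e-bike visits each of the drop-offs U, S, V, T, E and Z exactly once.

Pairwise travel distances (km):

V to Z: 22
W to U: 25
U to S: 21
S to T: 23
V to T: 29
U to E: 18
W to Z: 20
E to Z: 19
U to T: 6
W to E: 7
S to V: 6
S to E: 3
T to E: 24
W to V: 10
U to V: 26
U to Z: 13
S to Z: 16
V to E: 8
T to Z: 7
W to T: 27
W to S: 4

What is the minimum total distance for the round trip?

With 6 stops there are 6!/2 = 360 distinct round trips (a route and its reverse cost the same).
W→U→S→V→T→E→Z→W: 25+21+6+29+24+19+20 = 144
W→U→S→V→T→Z→E→W: 25+21+6+29+7+19+7 = 114
W→U→S→V→E→T→Z→W: 25+21+6+8+24+7+20 = 111
W→U→S→V→E→Z→T→W: 25+21+6+8+19+7+27 = 113
W→U→S→V→Z→T→E→W: 25+21+6+22+7+24+7 = 112
W→U→S→V→Z→E→T→W: 25+21+6+22+19+24+27 = 144
W→U→S→T→V→E→Z→W: 25+21+23+29+8+19+20 = 145
W→U→S→T→V→Z→E→W: 25+21+23+29+22+19+7 = 146
… (352 more)
W→S→V→E→U→T→Z→W: 4+6+8+18+6+7+20 = 69  ← best
The minimum is 69.
One optimal route: W → S → V → E → U → T → Z → W (or its reverse).

69 km — the shortest possible round trip.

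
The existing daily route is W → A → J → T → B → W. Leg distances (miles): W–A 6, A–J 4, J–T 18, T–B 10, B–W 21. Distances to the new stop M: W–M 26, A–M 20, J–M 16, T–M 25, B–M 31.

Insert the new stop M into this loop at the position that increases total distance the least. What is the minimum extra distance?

Insertion cost between consecutive stops i–j is d(i,M) + d(M,j) − d(i,j):
  between W and A: 26 + 20 − 6 = 40
  between A and J: 20 + 16 − 4 = 32
  between J and T: 16 + 25 − 18 = 23
  between T and B: 25 + 31 − 10 = 46
  between B and W: 31 + 26 − 21 = 36
Cheapest insertion is between J and T, adding 23.
New total = 59 + 23 = 82.

Adding 23 miles by placing M on the J–T leg.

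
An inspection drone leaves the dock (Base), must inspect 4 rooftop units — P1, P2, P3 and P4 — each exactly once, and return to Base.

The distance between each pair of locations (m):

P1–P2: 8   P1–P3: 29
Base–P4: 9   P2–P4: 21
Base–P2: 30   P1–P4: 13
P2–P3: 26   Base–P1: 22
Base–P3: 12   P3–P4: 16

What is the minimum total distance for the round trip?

There are 12 distinct closed tours to check (reversals are equivalent).
Base - P1 - P2 - P3 - P4 - Base: 22+8+26+16+9 = 81
Base - P1 - P2 - P4 - P3 - Base: 22+8+21+16+12 = 79
Base - P1 - P3 - P2 - P4 - Base: 22+29+26+21+9 = 107
Base - P1 - P3 - P4 - P2 - Base: 22+29+16+21+30 = 118
Base - P1 - P4 - P2 - P3 - Base: 22+13+21+26+12 = 94
Base - P1 - P4 - P3 - P2 - Base: 22+13+16+26+30 = 107
Base - P2 - P1 - P3 - P4 - Base: 30+8+29+16+9 = 92
Base - P2 - P1 - P4 - P3 - Base: 30+8+13+16+12 = 79
Base - P2 - P3 - P1 - P4 - Base: 30+26+29+13+9 = 107
Base - P2 - P4 - P1 - P3 - Base: 30+21+13+29+12 = 105
Base - P3 - P1 - P2 - P4 - Base: 12+29+8+21+9 = 79
Base - P3 - P2 - P1 - P4 - Base: 12+26+8+13+9 = 68
The minimum is 68.
One optimal route: Base → P3 → P2 → P1 → P4 → Base (or its reverse).

68 m — the shortest possible round trip.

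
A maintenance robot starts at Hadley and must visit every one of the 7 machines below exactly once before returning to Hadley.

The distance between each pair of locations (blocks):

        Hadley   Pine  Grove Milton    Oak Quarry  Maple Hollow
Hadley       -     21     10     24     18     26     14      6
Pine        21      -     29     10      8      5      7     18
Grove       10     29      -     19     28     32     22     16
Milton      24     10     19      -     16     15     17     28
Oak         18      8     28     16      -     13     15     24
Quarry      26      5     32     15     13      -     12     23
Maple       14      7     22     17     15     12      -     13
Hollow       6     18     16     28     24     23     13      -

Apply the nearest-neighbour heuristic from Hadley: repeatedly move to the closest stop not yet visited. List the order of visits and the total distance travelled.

At Hadley the remaining stops are Hollow 6, Grove 10, Maple 14, Oak 18, Pine 21, Milton 24, Quarry 26; go to Hollow.
At Hollow the remaining stops are Maple 13, Grove 16, Pine 18, Quarry 23, Oak 24, Milton 28; go to Maple.
At Maple the remaining stops are Pine 7, Quarry 12, Oak 15, Milton 17, Grove 22; go to Pine.
At Pine the remaining stops are Quarry 5, Oak 8, Milton 10, Grove 29; go to Quarry.
At Quarry the remaining stops are Oak 13, Milton 15, Grove 32; go to Oak.
At Oak the remaining stops are Milton 16, Grove 28; go to Milton.
At Milton the remaining stops are Grove 19; go to Grove.
Return Grove→Hadley: 10.
Total = 6 + 13 + 7 + 5 + 13 + 16 + 19 + 10 = 89.

Total distance 89 blocks via the nearest-neighbour route Hadley → Hollow → Maple → Pine → Quarry → Oak → Milton → Grove → Hadley.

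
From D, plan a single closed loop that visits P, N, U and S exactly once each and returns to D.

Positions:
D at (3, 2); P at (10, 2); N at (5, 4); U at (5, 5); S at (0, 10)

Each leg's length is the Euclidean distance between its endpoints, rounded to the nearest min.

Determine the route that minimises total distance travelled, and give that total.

29 min — the shortest possible round trip.

With 4 stops there are 4!/2 = 12 distinct round trips (a route and its reverse cost the same).
D-P-N-U-S-D: 7+5+1+7+9 = 29
D-P-N-S-U-D: 7+5+8+7+4 = 31
D-P-U-N-S-D: 7+6+1+8+9 = 31
D-P-U-S-N-D: 7+6+7+8+3 = 31
D-P-S-N-U-D: 7+13+8+1+4 = 33
D-P-S-U-N-D: 7+13+7+1+3 = 31
D-N-P-U-S-D: 3+5+6+7+9 = 30
D-N-P-S-U-D: 3+5+13+7+4 = 32
D-N-U-P-S-D: 3+1+6+13+9 = 32
D-N-S-P-U-D: 3+8+13+6+4 = 34
D-U-P-N-S-D: 4+6+5+8+9 = 32
D-U-N-P-S-D: 4+1+5+13+9 = 32
The minimum is 29.
One optimal route: D → P → N → U → S → D (or its reverse).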